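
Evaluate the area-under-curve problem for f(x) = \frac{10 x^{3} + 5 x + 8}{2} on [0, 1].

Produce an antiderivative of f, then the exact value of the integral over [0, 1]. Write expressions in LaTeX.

Antiderivative: F(x) = \frac{x \left(5 x^{3} + 5 x + 16\right)}{4}; value = \frac{13}{2}

Whatever form F(x) takes, F'(x) = f(x) is non-negotiable.
F(x) = \frac{x \left(5 x^{3} + 5 x + 16\right)}{4} is an antiderivative of f.
Check: d/dx[\frac{x \left(5 x^{3} + 5 x + 16\right)}{4}] = 5 x^{3} + \frac{5 x}{2} + 4, which equals f(x).
F(1) = \frac{13}{2}; F(0) = 0.
Integral = F(1) - F(0) = \frac{13}{2}.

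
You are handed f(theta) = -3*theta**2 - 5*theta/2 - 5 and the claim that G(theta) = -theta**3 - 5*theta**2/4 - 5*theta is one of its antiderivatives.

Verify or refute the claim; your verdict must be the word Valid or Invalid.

Valid - the claim checks out under differentiation.

d/dtheta[G] = -3*theta**2 - 5*theta/2 - 5
This equals f(theta) exactly, so the claim holds.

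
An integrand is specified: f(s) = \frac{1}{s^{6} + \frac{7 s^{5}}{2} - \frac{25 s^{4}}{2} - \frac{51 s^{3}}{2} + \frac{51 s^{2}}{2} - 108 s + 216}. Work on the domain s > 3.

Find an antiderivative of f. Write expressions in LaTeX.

An antiderivative is F(s) = \frac{\log{\left(s - 3 \right)}}{882} - \frac{32 \log{\left(s - \frac{3}{2} \right)}}{7623} + \frac{2182 \log{\left(s + 4 \right)}}{2140369} + \frac{31 \log{\left(s^{2} + 3 \right)}}{30324} + \frac{85 \sqrt{3} \operatorname{atan}{\left(\frac{\sqrt{3} s}{3} \right)}}{45486} - \frac{2}{1463 s + 5852}.

Factor the denominator (\left(s - 3\right) \left(s + 4\right)^{2} \left(2 s - 3\right) \left(s^{2} + 3\right)) and decompose: f = \frac{31 s + 85}{15162 \left(s^{2} + 3\right)} - \frac{64}{7623 \left(2 s - 3\right)} + \frac{2182}{2140369 \left(s + 4\right)} + \frac{2}{1463 \left(s + 4\right)^{2}} + \frac{1}{882 \left(s - 3\right)}; each piece integrates to a log, atan, or power term.
Check: d/ds[\frac{\log{\left(s - 3 \right)}}{882} - \frac{32 \log{\left(s - \frac{3}{2} \right)}}{7623} + \frac{2182 \log{\left(s + 4 \right)}}{2140369} + \frac{31 \log{\left(s^{2} + 3 \right)}}{30324} + \frac{85 \sqrt{3} \operatorname{atan}{\left(\frac{\sqrt{3} s}{3} \right)}}{45486} - \frac{2}{1463 s + 5852}] = \frac{2}{2 s^{6} + 7 s^{5} - 25 s^{4} - 51 s^{3} + 51 s^{2} - 216 s + 432}, which equals f(s).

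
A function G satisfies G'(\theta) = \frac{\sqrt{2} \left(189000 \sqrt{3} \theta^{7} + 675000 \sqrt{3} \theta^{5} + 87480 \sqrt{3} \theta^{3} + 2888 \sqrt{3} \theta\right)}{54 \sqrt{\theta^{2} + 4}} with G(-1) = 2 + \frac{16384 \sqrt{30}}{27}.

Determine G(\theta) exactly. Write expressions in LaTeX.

G(\theta) = 8 \sqrt{\frac{3 \theta^{2}}{2} + 6} \left(5 \theta^{2} + \frac{1}{3}\right)^{3} + 2

G'(\theta) has the shape u'v + uv' for u = 8 \sqrt{\frac{3 \theta^{2}}{2} + 6} and v = \left(5 \theta^{2} + \frac{1}{3}\right)^{3} — it is the derivative of the product u*v.
A general antiderivative is 8 \sqrt{\frac{3 \theta^{2}}{2} + 6} \left(5 \theta^{2} + \frac{1}{3}\right)^{3} + C.
The condition gives C = 2 + \frac{16384 \sqrt{30}}{27} - (\frac{16384 \sqrt{30}}{27}) = 2.
So G(\theta) = 8 \sqrt{\frac{3 \theta^{2}}{2} + 6} \left(5 \theta^{2} + \frac{1}{3}\right)^{3} + 2.
Check: d/d\theta[8 \sqrt{\frac{3 \theta^{2}}{2} + 6} \left(5 \theta^{2} + \frac{1}{3}\right)^{3} + 2] = \frac{\sqrt{2} \left(189000 \sqrt{3} \theta^{7} + 675000 \sqrt{3} \theta^{5} + 87480 \sqrt{3} \theta^{3} + 2888 \sqrt{3} \theta\right)}{54 \sqrt{\theta^{2} + 4}} = G'(\theta).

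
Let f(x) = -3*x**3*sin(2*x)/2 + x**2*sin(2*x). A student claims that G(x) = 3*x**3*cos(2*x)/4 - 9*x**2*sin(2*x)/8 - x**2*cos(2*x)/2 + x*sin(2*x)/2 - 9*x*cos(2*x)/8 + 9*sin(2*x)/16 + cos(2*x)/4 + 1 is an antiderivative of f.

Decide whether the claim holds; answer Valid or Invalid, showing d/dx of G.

Valid - the claim checks out under differentiation.

d/dx[G] = -3*x**3*sin(2*x)/2 + x**2*sin(2*x)
This equals f(x) exactly, so the claim holds.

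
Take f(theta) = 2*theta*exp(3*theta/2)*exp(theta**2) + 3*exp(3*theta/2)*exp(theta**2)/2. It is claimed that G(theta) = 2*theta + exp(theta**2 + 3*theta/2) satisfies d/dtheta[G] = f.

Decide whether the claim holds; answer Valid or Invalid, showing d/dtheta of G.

Invalid: d/dtheta[G] - f = 2, which is not 0.

d/dtheta[G] = 2*theta*exp(3*theta/2)*exp(theta**2) + 3*exp(3*theta/2)*exp(theta**2)/2 + 2
d/dtheta[G] - f(theta) = 2 != 0.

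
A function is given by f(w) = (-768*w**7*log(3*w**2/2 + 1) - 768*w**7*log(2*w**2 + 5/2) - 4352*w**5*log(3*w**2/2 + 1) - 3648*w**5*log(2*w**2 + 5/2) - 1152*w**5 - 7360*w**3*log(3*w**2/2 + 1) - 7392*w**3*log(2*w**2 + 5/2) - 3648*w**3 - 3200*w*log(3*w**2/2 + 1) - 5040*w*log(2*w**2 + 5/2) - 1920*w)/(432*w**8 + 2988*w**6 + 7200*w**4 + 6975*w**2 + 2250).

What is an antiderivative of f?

An antiderivative is F(w) = -8*log(3*w**2/2 + 1)*log(2*w**2 + 5/2)/9 - 4*log(2*w**2 + 5/2)/(3*w**2 + 15/2).

Recognize the product-rule pattern: f = u'v + uv' with u = -8*log(3*w**2/2 + 1)/9 - 4/(3*(w**2 + 5/2)), v = log(2*w**2 + 5/2), so integration by parts undoes it.
Check: d/dw[-8*log(3*w**2/2 + 1)*log(2*w**2 + 5/2)/9 - 4*log(2*w**2 + 5/2)/(3*w**2 + 15/2)] = (-768*w**7*log(3*w**2/2 + 1) - 768*w**7*log(2*w**2 + 5/2) - 4352*w**5*log(3*w**2/2 + 1) - 3648*w**5*log(2*w**2 + 5/2) - 1152*w**5 - 7360*w**3*log(3*w**2/2 + 1) - 7392*w**3*log(2*w**2 + 5/2) - 3648*w**3 - 3200*w*log(3*w**2/2 + 1) - 5040*w*log(2*w**2 + 5/2) - 1920*w)/(432*w**8 + 2988*w**6 + 7200*w**4 + 6975*w**2 + 2250) = f(w).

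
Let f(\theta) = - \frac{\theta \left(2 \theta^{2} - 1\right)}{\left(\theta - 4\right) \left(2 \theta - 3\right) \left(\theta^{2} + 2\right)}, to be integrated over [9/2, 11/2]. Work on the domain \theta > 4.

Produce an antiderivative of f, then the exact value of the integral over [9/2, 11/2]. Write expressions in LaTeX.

The denominator factors as \left(\theta - 4\right) \left(2 \theta - 3\right) \left(\theta^{2} + 2\right); partial fractions split f into directly integrable pieces: \frac{5 \left(4 \theta - 11\right)}{153 \left(\theta^{2} + 2\right)} + \frac{42}{85 \left(2 \theta - 3\right)} - \frac{62}{45 \left(\theta - 4\right)}.
F(\theta) = - \frac{62 \log{\left(\theta - 4 \right)}}{45} + \frac{21 \log{\left(\theta - \frac{3}{2} \right)}}{85} + \frac{10 \log{\left(\theta^{2} + 2 \right)}}{153} - \frac{55 \sqrt{2} \operatorname{atan}{\left(\frac{\sqrt{2} \theta}{2} \right)}}{306} is an antiderivative of f.
Check: d/d\theta[- \frac{62 \log{\left(\theta - 4 \right)}}{45} + \frac{21 \log{\left(\theta - \frac{3}{2} \right)}}{85} + \frac{10 \log{\left(\theta^{2} + 2 \right)}}{153} - \frac{55 \sqrt{2} \operatorname{atan}{\left(\frac{\sqrt{2} \theta}{2} \right)}}{306}] = \frac{- 2 \theta^{3} + \theta}{2 \theta^{4} - 11 \theta^{3} + 16 \theta^{2} - 22 \theta + 24}, which equals f(\theta).
F(11/2) = - \frac{62 \log{\left(\frac{3}{2} \right)}}{45} - \frac{55 \sqrt{2} \operatorname{atan}{\left(\frac{11 \sqrt{2}}{4} \right)}}{306} + \frac{10 \log{\left(\frac{129}{4} \right)}}{153} + \frac{21 \log{\left(4 \right)}}{85}; F(9/2) = - \frac{55 \sqrt{2} \operatorname{atan}{\left(\frac{9 \sqrt{2}}{4} \right)}}{306} + \frac{10 \log{\left(\frac{89}{4} \right)}}{153} + \frac{21 \log{\left(3 \right)}}{85} + \frac{62 \log{\left(2 \right)}}{45}.
Integral = F(11/2) - F(9/2) = - \frac{62 \log{\left(2 \right)}}{45} - \frac{62 \log{\left(\frac{3}{2} \right)}}{45} - \frac{55 \sqrt{2} \operatorname{atan}{\left(\frac{11 \sqrt{2}}{4} \right)}}{306} - \frac{21 \log{\left(3 \right)}}{85} - \frac{10 \log{\left(\frac{89}{4} \right)}}{153} + \frac{10 \log{\left(\frac{129}{4} \right)}}{153} + \frac{55 \sqrt{2} \operatorname{atan}{\left(\frac{9 \sqrt{2}}{4} \right)}}{306} + \frac{21 \log{\left(4 \right)}}{85}.

Antiderivative: F(\theta) = - \frac{62 \log{\left(\theta - 4 \right)}}{45} + \frac{21 \log{\left(\theta - \frac{3}{2} \right)}}{85} + \frac{10 \log{\left(\theta^{2} + 2 \right)}}{153} - \frac{55 \sqrt{2} \operatorname{atan}{\left(\frac{\sqrt{2} \theta}{2} \right)}}{306}; value = - \frac{62 \log{\left(2 \right)}}{45} - \frac{62 \log{\left(\frac{3}{2} \right)}}{45} - \frac{55 \sqrt{2} \operatorname{atan}{\left(\frac{11 \sqrt{2}}{4} \right)}}{306} - \frac{21 \log{\left(3 \right)}}{85} - \frac{10 \log{\left(\frac{89}{4} \right)}}{153} + \frac{10 \log{\left(\frac{129}{4} \right)}}{153} + \frac{55 \sqrt{2} \operatorname{atan}{\left(\frac{9 \sqrt{2}}{4} \right)}}{306} + \frac{21 \log{\left(4 \right)}}{85}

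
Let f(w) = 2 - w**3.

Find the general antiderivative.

F(w) = -w**4/4 + 2*w + C

Whatever form F(w) takes, F'(w) = f(w) is non-negotiable.
Check: d/dw[-w**4/4 + 2*w] = 2 - w**3 = f(w).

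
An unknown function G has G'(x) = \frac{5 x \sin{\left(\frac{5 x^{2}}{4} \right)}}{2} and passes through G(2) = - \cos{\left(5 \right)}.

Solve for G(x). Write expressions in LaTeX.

G(x) = - \cos{\left(\frac{5 x^{2}}{4} \right)}

The substitution u = \frac{5 x^{2}}{4} works: G'(x) is exactly (dG/du)*(du/dx) for that inner function.
A general antiderivative is - \cos{\left(\frac{5 x^{2}}{4} \right)} + C.
The condition gives C = - \cos{\left(5 \right)} - (- \cos{\left(5 \right)}) = 0.
So G(x) = - \cos{\left(\frac{5 x^{2}}{4} \right)}.
Check: d/dx[- \cos{\left(\frac{5 x^{2}}{4} \right)}] = \frac{5 x \sin{\left(\frac{5 x^{2}}{4} \right)}}{2} = G'(x).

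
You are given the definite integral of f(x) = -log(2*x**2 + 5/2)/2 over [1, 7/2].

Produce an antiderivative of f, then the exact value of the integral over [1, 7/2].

Since d/dx undoes antidifferentiation here, F'(x) = f(x) is required of F(x).
F(x) = -(x*log(2*x**2 + 5/2) - 2*x + sqrt(5)*atan(2*sqrt(5)*x/5))/2 is an antiderivative of f.
Check: d/dx[-(x*log(2*x**2 + 5/2) - 2*x + sqrt(5)*atan(2*sqrt(5)*x/5))/2] = -log(2*x**2 + 5/2)/2 = f(x).
F(7/2) = -7*log(27)/4 - sqrt(5)*atan(7*sqrt(5)/5)/2 + 7/2; F(1) = -sqrt(5)*atan(2*sqrt(5)/5)/2 - log(9/2)/2 + 1.
Integral = F(7/2) - F(1) = -7*log(27)/4 - sqrt(5)*atan(7*sqrt(5)/5)/2 + log(9/2)/2 + sqrt(5)*atan(2*sqrt(5)/5)/2 + 5/2.

Antiderivative: F(x) = -(x*log(2*x**2 + 5/2) - 2*x + sqrt(5)*atan(2*sqrt(5)*x/5))/2; value = -7*log(27)/4 - sqrt(5)*atan(7*sqrt(5)/5)/2 + log(9/2)/2 + sqrt(5)*atan(2*sqrt(5)/5)/2 + 5/2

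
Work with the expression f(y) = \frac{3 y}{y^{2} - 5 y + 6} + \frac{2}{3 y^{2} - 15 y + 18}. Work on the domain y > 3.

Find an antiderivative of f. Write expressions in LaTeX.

An antiderivative is F(y) = \frac{29 \log{\left(y - 3 \right)}}{3} - \frac{20 \log{\left(y - 2 \right)}}{3}.

Factor the denominator (3 \left(y - 3\right) \left(y - 2\right)) and decompose: f = - \frac{20}{3 \left(y - 2\right)} + \frac{29}{3 \left(y - 3\right)}; each piece integrates to a log, atan, or power term.
Check: d/dy[\frac{29 \log{\left(y - 3 \right)}}{3} - \frac{20 \log{\left(y - 2 \right)}}{3}] = \frac{9 y + 2}{3 y^{2} - 15 y + 18}, which equals f(y).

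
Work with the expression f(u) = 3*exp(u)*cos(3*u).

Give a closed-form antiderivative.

An antiderivative is F(u) = 9*exp(u)*sin(3*u)/10 + 3*exp(u)*cos(3*u)/10.

Since d/du undoes antidifferentiation here, F'(u) = f(u) is required of F(u).
Check: d/du[9*exp(u)*sin(3*u)/10 + 3*exp(u)*cos(3*u)/10] = 3*exp(u)*cos(3*u) = f(u).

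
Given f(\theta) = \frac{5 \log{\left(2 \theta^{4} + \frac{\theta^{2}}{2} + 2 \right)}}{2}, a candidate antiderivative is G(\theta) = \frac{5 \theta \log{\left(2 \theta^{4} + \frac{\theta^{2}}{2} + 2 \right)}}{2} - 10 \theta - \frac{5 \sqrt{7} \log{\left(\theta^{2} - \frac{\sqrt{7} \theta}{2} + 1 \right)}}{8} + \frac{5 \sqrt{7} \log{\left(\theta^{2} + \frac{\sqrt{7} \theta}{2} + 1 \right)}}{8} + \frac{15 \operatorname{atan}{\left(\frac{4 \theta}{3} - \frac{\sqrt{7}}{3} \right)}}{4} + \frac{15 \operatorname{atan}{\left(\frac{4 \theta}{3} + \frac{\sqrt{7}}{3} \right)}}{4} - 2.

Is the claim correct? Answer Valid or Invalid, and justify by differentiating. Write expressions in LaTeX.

d/d\theta[G] = \frac{5 \log{\left(2 \theta^{4} + \frac{\theta^{2}}{2} + 2 \right)}}{2}
This equals f(\theta) exactly, so the claim holds.

Valid. The derivative of G reproduces f.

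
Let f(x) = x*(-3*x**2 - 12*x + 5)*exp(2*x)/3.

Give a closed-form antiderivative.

An antiderivative is F(x) = (-12*x**3 - 30*x**2 + 50*x - 25)*exp(2*x)/24.

f has the shape u'v + uv' for u = -x**3/2 - 5*x**2/4 + 25*x/12 - 25/24 and v = exp(2*x) — it is the derivative of the product u*v.
Check: d/dx[(-12*x**3 - 30*x**2 + 50*x - 25)*exp(2*x)/24] = -x**3*exp(2*x) - 4*x**2*exp(2*x) + 5*x*exp(2*x)/3, which equals f(x).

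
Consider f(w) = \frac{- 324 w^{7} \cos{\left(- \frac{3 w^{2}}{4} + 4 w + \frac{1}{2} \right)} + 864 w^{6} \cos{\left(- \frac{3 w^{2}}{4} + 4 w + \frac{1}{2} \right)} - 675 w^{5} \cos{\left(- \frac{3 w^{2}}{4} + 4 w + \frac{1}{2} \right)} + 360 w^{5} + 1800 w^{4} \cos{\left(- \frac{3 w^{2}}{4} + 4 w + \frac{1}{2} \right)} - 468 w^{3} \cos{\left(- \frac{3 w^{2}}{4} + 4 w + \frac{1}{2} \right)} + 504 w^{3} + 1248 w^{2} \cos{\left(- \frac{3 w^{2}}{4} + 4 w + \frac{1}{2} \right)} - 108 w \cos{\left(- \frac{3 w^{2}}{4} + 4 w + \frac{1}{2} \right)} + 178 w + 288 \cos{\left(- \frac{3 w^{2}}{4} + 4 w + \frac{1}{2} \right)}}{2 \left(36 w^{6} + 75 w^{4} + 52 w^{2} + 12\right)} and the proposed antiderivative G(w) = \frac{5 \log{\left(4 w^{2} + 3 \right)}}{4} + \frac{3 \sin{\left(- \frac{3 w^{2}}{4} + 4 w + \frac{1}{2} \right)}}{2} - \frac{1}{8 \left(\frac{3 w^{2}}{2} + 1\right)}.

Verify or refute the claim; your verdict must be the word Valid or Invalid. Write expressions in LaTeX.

Invalid: d/dw[G] - f = \frac{324 w^{7} \cos{\left(- \frac{3 w^{2}}{4} + 4 w + \frac{1}{2} \right)} - 864 w^{6} \cos{\left(- \frac{3 w^{2}}{4} + 4 w + \frac{1}{2} \right)} + 675 w^{5} \cos{\left(- \frac{3 w^{2}}{4} + 4 w + \frac{1}{2} \right)} - 360 w^{5} - 1800 w^{4} \cos{\left(- \frac{3 w^{2}}{4} + 4 w + \frac{1}{2} \right)} + 468 w^{3} \cos{\left(- \frac{3 w^{2}}{4} + 4 w + \frac{1}{2} \right)} - 504 w^{3} - 1248 w^{2} \cos{\left(- \frac{3 w^{2}}{4} + 4 w + \frac{1}{2} \right)} + 108 w \cos{\left(- \frac{3 w^{2}}{4} + 4 w + \frac{1}{2} \right)} - 178 w - 288 \cos{\left(- \frac{3 w^{2}}{4} + 4 w + \frac{1}{2} \right)}}{144 w^{6} + 300 w^{4} + 208 w^{2} + 48}, which is not 0.

d/dw[G] = \frac{- 324 w^{7} \cos{\left(- \frac{3 w^{2}}{4} + 4 w + \frac{1}{2} \right)} + 864 w^{6} \cos{\left(- \frac{3 w^{2}}{4} + 4 w + \frac{1}{2} \right)} - 675 w^{5} \cos{\left(- \frac{3 w^{2}}{4} + 4 w + \frac{1}{2} \right)} + 360 w^{5} + 1800 w^{4} \cos{\left(- \frac{3 w^{2}}{4} + 4 w + \frac{1}{2} \right)} - 468 w^{3} \cos{\left(- \frac{3 w^{2}}{4} + 4 w + \frac{1}{2} \right)} + 504 w^{3} + 1248 w^{2} \cos{\left(- \frac{3 w^{2}}{4} + 4 w + \frac{1}{2} \right)} - 108 w \cos{\left(- \frac{3 w^{2}}{4} + 4 w + \frac{1}{2} \right)} + 178 w + 288 \cos{\left(- \frac{3 w^{2}}{4} + 4 w + \frac{1}{2} \right)}}{144 w^{6} + 300 w^{4} + 208 w^{2} + 48}
d/dw[G] - f(w) = \frac{324 w^{7} \cos{\left(- \frac{3 w^{2}}{4} + 4 w + \frac{1}{2} \right)} - 864 w^{6} \cos{\left(- \frac{3 w^{2}}{4} + 4 w + \frac{1}{2} \right)} + 675 w^{5} \cos{\left(- \frac{3 w^{2}}{4} + 4 w + \frac{1}{2} \right)} - 360 w^{5} - 1800 w^{4} \cos{\left(- \frac{3 w^{2}}{4} + 4 w + \frac{1}{2} \right)} + 468 w^{3} \cos{\left(- \frac{3 w^{2}}{4} + 4 w + \frac{1}{2} \right)} - 504 w^{3} - 1248 w^{2} \cos{\left(- \frac{3 w^{2}}{4} + 4 w + \frac{1}{2} \right)} + 108 w \cos{\left(- \frac{3 w^{2}}{4} + 4 w + \frac{1}{2} \right)} - 178 w - 288 \cos{\left(- \frac{3 w^{2}}{4} + 4 w + \frac{1}{2} \right)}}{144 w^{6} + 300 w^{4} + 208 w^{2} + 48} != 0.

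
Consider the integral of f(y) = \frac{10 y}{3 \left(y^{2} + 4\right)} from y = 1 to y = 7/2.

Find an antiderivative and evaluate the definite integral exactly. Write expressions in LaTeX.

f matches the chain-rule pattern g'(h)*h' with inner function h(y) = \frac{y^{2}}{2} + 2; substituting u = h(y) collapses the integral.
F(y) = \frac{5 \log{\left(\frac{y^{2}}{2} + 2 \right)}}{3} is an antiderivative of f.
Check: d/dy[\frac{5 \log{\left(\frac{y^{2}}{2} + 2 \right)}}{3}] = \frac{10 y}{3 y^{2} + 12}, which equals f(y).
F(7/2) = \frac{5 \log{\left(\frac{65}{8} \right)}}{3}; F(1) = \frac{5 \log{\left(\frac{5}{2} \right)}}{3}.
Integral = F(7/2) - F(1) = - \frac{5 \log{\left(\frac{5}{2} \right)}}{3} + \frac{5 \log{\left(\frac{65}{8} \right)}}{3}.

Antiderivative: F(y) = \frac{5 \log{\left(\frac{y^{2}}{2} + 2 \right)}}{3}; value = - \frac{5 \log{\left(\frac{5}{2} \right)}}{3} + \frac{5 \log{\left(\frac{65}{8} \right)}}{3}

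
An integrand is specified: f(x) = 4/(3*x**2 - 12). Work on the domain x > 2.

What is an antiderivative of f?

The denominator factors as 3*(x - 2)*(x + 2); partial fractions split f into directly integrable pieces: -1/(3*(x + 2)) + 1/(3*(x - 2)).
Check: d/dx[log(x - 2)/3 - log(x + 2)/3] = 4/(3*x**2 - 12) = f(x).

An antiderivative is F(x) = log(x - 2)/3 - log(x + 2)/3.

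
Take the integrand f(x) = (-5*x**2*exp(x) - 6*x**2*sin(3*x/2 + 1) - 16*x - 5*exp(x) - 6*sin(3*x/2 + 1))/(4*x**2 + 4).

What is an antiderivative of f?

Differentiate the proposed F(x) back; it has to land on f(x) exactly.
Check: d/dx[(-5*exp(x) - 8*log(4*x**2 + 4) + 4*cos(3*x/2 + 1))/4] = (-5*x**2*exp(x) - 6*x**2*sin(3*x/2 + 1) - 16*x - 5*exp(x) - 6*sin(3*x/2 + 1))/(4*x**2 + 4) = f(x).

An antiderivative is F(x) = (-5*exp(x) - 8*log(4*x**2 + 4) + 4*cos(3*x/2 + 1))/4.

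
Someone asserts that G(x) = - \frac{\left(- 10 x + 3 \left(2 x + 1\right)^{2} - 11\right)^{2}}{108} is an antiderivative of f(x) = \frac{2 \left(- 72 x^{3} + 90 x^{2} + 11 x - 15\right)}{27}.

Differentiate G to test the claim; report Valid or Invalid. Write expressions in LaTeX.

d/dx[G] = - \frac{16 x^{3}}{3} - \frac{4 x^{2}}{3} + \frac{94 x}{27} + \frac{8}{27}
d/dx[G] - f(x) = - 8 x^{2} + \frac{8 x}{3} + \frac{38}{27} != 0.

Invalid: d/dx[G] - f = - 8 x^{2} + \frac{8 x}{3} + \frac{38}{27}, which is not 0.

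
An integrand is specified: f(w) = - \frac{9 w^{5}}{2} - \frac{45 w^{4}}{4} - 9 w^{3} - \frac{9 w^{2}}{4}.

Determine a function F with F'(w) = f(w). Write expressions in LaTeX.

An antiderivative is F(w) = \frac{3 \left(- w^{2} - w\right)^{3}}{4}.

f matches the chain-rule pattern g'(h)*h' with inner function h(w) = - w^{2} - w; substituting u = h(w) collapses the integral.
Check: d/dw[\frac{3 \left(- w^{2} - w\right)^{3}}{4}] = - \frac{9 w^{5}}{2} - \frac{45 w^{4}}{4} - 9 w^{3} - \frac{9 w^{2}}{4} = f(w).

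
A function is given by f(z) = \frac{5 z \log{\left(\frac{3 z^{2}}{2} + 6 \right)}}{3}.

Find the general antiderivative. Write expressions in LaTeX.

F(z) = \frac{5 z^{2} \log{\left(\frac{3 z^{2}}{2} + 6 \right)}}{6} - \frac{5 z^{2}}{6} + \frac{10 \log{\left(z^{2} + 4 \right)}}{3} + C

Recover f(z) by differentiating a candidate F(z); any mismatch rules it out.
Check: d/dz[\frac{5 z^{2} \log{\left(\frac{3 z^{2}}{2} + 6 \right)}}{6} - \frac{5 z^{2}}{6} + \frac{10 \log{\left(z^{2} + 4 \right)}}{3}] = \frac{5 z \log{\left(\frac{z^{2}}{2} + 2 \right)}}{3} + \frac{5 z \log{\left(3 \right)}}{3}, which equals f(z).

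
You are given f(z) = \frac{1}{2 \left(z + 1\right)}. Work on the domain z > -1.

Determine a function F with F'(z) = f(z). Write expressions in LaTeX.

An antiderivative is F(z) = \frac{\log{\left(\frac{z}{2} + \frac{1}{2} \right)}}{2}.

For F(z) to be correct the identity F'(z) - f(z) = 0 must hold.
Check: d/dz[\frac{\log{\left(\frac{z}{2} + \frac{1}{2} \right)}}{2}] = \frac{1}{2 z + 2}, which equals f(z).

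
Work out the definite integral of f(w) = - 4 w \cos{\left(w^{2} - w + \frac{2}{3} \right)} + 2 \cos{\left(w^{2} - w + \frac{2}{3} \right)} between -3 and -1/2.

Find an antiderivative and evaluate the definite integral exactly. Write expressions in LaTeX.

Antiderivative: F(w) = - 2 \sin{\left(w^{2} - w + \frac{2}{3} \right)}; value = - 2 \sin{\left(\frac{17}{12} \right)} + 2 \sin{\left(\frac{38}{3} \right)}

f matches the chain-rule pattern g'(h)*h' with inner function h(w) = w^{2} - w + \frac{2}{3}; substituting u = h(w) collapses the integral.
F(w) = - 2 \sin{\left(w^{2} - w + \frac{2}{3} \right)} is an antiderivative of f.
Check: d/dw[- 2 \sin{\left(w^{2} - w + \frac{2}{3} \right)}] = - 4 w \cos{\left(w^{2} - w + \frac{2}{3} \right)} + 2 \cos{\left(w^{2} - w + \frac{2}{3} \right)} = f(w).
F(-1/2) = - 2 \sin{\left(\frac{17}{12} \right)}; F(-3) = - 2 \sin{\left(\frac{38}{3} \right)}.
Integral = F(-1/2) - F(-3) = - 2 \sin{\left(\frac{17}{12} \right)} + 2 \sin{\left(\frac{38}{3} \right)}.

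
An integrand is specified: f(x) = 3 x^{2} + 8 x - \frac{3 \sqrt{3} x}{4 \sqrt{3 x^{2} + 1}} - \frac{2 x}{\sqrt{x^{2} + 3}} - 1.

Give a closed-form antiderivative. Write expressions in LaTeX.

An antiderivative is F(x) = \frac{4 x^{3} + 16 x^{2} - 4 x - 8 \sqrt{x^{2} + 3} - \sqrt{3} \sqrt{3 x^{2} + 1}}{4}.

Integrate term by term and add the pieces.
Check: d/dx[\frac{4 x^{3} + 16 x^{2} - 4 x - 8 \sqrt{x^{2} + 3} - \sqrt{3} \sqrt{3 x^{2} + 1}}{4}] = \frac{12 x^{2} \sqrt{x^{2} + 3} \sqrt{3 x^{2} + 1} + 32 x \sqrt{x^{2} + 3} \sqrt{3 x^{2} + 1} - 3 \sqrt{3} x \sqrt{x^{2} + 3} - 8 x \sqrt{3 x^{2} + 1} - 4 \sqrt{x^{2} + 3} \sqrt{3 x^{2} + 1}}{4 \sqrt{x^{2} + 3} \sqrt{3 x^{2} + 1}}, which equals f(x).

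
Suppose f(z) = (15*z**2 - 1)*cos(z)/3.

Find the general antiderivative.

Recover f(z) by differentiating a candidate F(z); any mismatch rules it out.
Check: d/dz[5*z**2*sin(z) + 10*z*cos(z) - 31*sin(z)/3] = 5*z**2*cos(z) - cos(z)/3, which equals f(z).

F(z) = 5*z**2*sin(z) + 10*z*cos(z) - 31*sin(z)/3 + C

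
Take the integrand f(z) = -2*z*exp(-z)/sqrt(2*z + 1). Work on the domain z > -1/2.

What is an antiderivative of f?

f has the shape u'v + uv' for u = sqrt(2*z + 1) and v = exp(-z) — it is the derivative of the product u*v.
Check: d/dz[sqrt(2*z + 1)*exp(-z)] = -2*z*exp(-z)/sqrt(2*z + 1) = f(z).

An antiderivative is F(z) = sqrt(2*z + 1)*exp(-z).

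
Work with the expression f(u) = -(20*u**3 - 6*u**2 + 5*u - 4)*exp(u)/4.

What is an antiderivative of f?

An antiderivative is F(u) = (-20*u**3 + 66*u**2 - 137*u + 141)*exp(u)/4.

Recognize the product-rule pattern: f = v'r + vr' with v = -5*u**3 + 33*u**2/2 - 137*u/4 + 141/4, r = exp(u), so integration by parts undoes it.
Check: d/du[(-20*u**3 + 66*u**2 - 137*u + 141)*exp(u)/4] = -5*u**3*exp(u) + 3*u**2*exp(u)/2 - 5*u*exp(u)/4 + exp(u), which equals f(u).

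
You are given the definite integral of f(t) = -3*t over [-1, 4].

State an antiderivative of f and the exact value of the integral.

A first test for any F(t): its t-derivative must equal f(t) identically.
F(t) = 3*(-t**2 - 1)/2 is an antiderivative of f.
Check: d/dt[3*(-t**2 - 1)/2] = -3*t = f(t).
F(4) = -51/2; F(-1) = -3.
Integral = F(4) - F(-1) = -45/2.

Antiderivative: F(t) = 3*(-t**2 - 1)/2; value = -45/2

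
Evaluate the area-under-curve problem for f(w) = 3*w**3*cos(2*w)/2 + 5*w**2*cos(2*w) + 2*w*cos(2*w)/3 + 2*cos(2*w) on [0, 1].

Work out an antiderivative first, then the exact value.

Integrate term by term and add the pieces.
F(w) = (36*w**3*sin(2*w) + 120*w**2*sin(2*w) + 54*w**2*cos(2*w) - 38*w*sin(2*w) + 120*w*cos(2*w) - 12*sin(2*w) - 19*cos(2*w))/48 is an antiderivative of f.
Check: d/dw[(36*w**3*sin(2*w) + 120*w**2*sin(2*w) + 54*w**2*cos(2*w) - 38*w*sin(2*w) + 120*w*cos(2*w) - 12*sin(2*w) - 19*cos(2*w))/48] = 3*w**3*cos(2*w)/2 + 5*w**2*cos(2*w) + 2*w*cos(2*w)/3 + 2*cos(2*w) = f(w).
F(1) = 155*cos(2)/48 + 53*sin(2)/24; F(0) = -19/48.
Integral = F(1) - F(0) = 155*cos(2)/48 + 19/48 + 53*sin(2)/24.

Antiderivative: F(w) = (36*w**3*sin(2*w) + 120*w**2*sin(2*w) + 54*w**2*cos(2*w) - 38*w*sin(2*w) + 120*w*cos(2*w) - 12*sin(2*w) - 19*cos(2*w))/48; value = 155*cos(2)/48 + 19/48 + 53*sin(2)/24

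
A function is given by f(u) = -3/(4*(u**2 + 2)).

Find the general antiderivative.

F(u) = -3*sqrt(2)*atan(sqrt(2)*u/2)/8 + C

An antiderivative F(u) passes only if d/du[F] lands on f(u) exactly.
Check: d/du[-3*sqrt(2)*atan(sqrt(2)*u/2)/8] = -3/(4*u**2 + 8), which equals f(u).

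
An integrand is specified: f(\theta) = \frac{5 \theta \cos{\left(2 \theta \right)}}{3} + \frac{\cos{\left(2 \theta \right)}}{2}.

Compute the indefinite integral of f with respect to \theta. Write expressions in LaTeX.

The integrand splits into summands that can be handled one at a time.
Check: d/d\theta[\frac{5 \theta \sin{\left(2 \theta \right)}}{6} + \frac{\sin{\left(2 \theta \right)}}{4} + \frac{5 \cos{\left(2 \theta \right)}}{12}] = \frac{5 \theta \cos{\left(2 \theta \right)}}{3} + \frac{\cos{\left(2 \theta \right)}}{2} = f(\theta).

F(\theta) = \frac{5 \theta \sin{\left(2 \theta \right)}}{6} + \frac{\sin{\left(2 \theta \right)}}{4} + \frac{5 \cos{\left(2 \theta \right)}}{12} + C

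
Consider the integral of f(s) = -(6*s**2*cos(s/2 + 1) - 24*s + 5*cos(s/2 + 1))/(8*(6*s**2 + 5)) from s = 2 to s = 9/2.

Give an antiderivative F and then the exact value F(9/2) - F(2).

Antiderivative: F(s) = log(2*s**2 + 5/3)/4 - sin(s/2 + 1)/4; value = -log(29/3)/4 - sin(13/4)/4 + sin(2)/4 + log(253/6)/4

Check any antiderivative F(s) by computing F'(s) and comparing it with f(s).
F(s) = log(2*s**2 + 5/3)/4 - sin(s/2 + 1)/4 is an antiderivative of f.
Check: d/ds[log(2*s**2 + 5/3)/4 - sin(s/2 + 1)/4] = (-6*s**2*cos(s/2 + 1) + 24*s - 5*cos(s/2 + 1))/(48*s**2 + 40), which equals f(s).
F(9/2) = -sin(13/4)/4 + log(253/6)/4; F(2) = -sin(2)/4 + log(29/3)/4.
Integral = F(9/2) - F(2) = -log(29/3)/4 - sin(13/4)/4 + sin(2)/4 + log(253/6)/4.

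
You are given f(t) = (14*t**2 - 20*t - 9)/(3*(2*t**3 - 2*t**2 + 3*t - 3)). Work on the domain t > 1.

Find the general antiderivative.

F(t) = -log(t - 1) + 5*log(2*t**2 + 3)/3 + C

Since d/dt undoes antidifferentiation here, F'(t) = f(t) is required of F(t).
Check: d/dt[-log(t - 1) + 5*log(2*t**2 + 3)/3] = (14*t**2 - 20*t - 9)/(6*t**3 - 6*t**2 + 9*t - 9), which equals f(t).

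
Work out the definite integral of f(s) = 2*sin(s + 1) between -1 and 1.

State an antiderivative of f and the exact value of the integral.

Since d/ds undoes antidifferentiation here, F'(s) = f(s) is required of F(s).
F(s) = -2*cos(s + 1) is an antiderivative of f.
Check: d/ds[-2*cos(s + 1)] = 2*sin(s + 1) = f(s).
F(1) = -2*cos(2); F(-1) = -2.
Integral = F(1) - F(-1) = 2 - 2*cos(2).

Antiderivative: F(s) = -2*cos(s + 1); value = 2 - 2*cos(2)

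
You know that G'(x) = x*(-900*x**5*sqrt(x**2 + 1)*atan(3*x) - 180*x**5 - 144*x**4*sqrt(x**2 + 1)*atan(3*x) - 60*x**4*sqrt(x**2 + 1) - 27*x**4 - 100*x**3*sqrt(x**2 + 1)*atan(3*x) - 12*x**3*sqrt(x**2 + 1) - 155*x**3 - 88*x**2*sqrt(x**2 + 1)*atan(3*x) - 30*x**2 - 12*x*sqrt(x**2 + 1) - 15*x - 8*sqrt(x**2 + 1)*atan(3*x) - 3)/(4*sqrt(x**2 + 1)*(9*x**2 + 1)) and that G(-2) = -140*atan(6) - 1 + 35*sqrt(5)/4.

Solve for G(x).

G(x) = (x**2*atan(3*x) + sqrt(x**2 + 1)/4)*(-5*x**3 - x**2 - 1) - 1

G'(x) has the shape u'v + uv' for u = x**2*atan(3*x) + sqrt(x**2 + 1)/4 and v = -5*x**3 - x**2 - 1 — it is the derivative of the product u*v.
A general antiderivative is (x**2*atan(3*x) + sqrt(x**2 + 1)/4)*(-5*x**3 - x**2 - 1) + C.
The condition gives C = -140*atan(6) - 1 + 35*sqrt(5)/4 - (-140*atan(6) + 35*sqrt(5)/4) = -1.
So G(x) = (x**2*atan(3*x) + sqrt(x**2 + 1)/4)*(-5*x**3 - x**2 - 1) - 1.
Check: d/dx[(x**2*atan(3*x) + sqrt(x**2 + 1)/4)*(-5*x**3 - x**2 - 1) - 1] = (-900*x**6*sqrt(x**2 + 1)*atan(3*x) - 180*x**6 - 144*x**5*sqrt(x**2 + 1)*atan(3*x) - 60*x**5*sqrt(x**2 + 1) - 27*x**5 - 100*x**4*sqrt(x**2 + 1)*atan(3*x) - 12*x**4*sqrt(x**2 + 1) - 155*x**4 - 88*x**3*sqrt(x**2 + 1)*atan(3*x) - 30*x**3 - 12*x**2*sqrt(x**2 + 1) - 15*x**2 - 8*x*sqrt(x**2 + 1)*atan(3*x) - 3*x)/(36*x**2*sqrt(x**2 + 1) + 4*sqrt(x**2 + 1)), which equals G'(x).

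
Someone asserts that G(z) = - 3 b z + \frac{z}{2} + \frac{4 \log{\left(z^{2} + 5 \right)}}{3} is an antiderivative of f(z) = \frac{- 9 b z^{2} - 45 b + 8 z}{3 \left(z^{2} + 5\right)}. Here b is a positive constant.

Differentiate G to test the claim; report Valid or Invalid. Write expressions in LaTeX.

d/dz[G] = \frac{- 18 b z^{2} - 90 b + 3 z^{2} + 16 z + 15}{6 z^{2} + 30}
d/dz[G] - f(z) = \frac{1}{2} != 0.

Invalid: d/dz[G] - f = \frac{1}{2}, which is not 0.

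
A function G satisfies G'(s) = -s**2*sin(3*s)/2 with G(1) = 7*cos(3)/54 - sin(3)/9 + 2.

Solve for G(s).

G(s) = (9*s**2*cos(3*s) - 6*s*sin(3*s) - 2*cos(3*s) + 108)/54

Differentiate the proposed G(s) back; it has to land on the given G'(s).
A general antiderivative is s**2*cos(3*s)/6 - s*sin(3*s)/9 - cos(3*s)/27 + C.
The condition gives C = 7*cos(3)/54 - sin(3)/9 + 2 - (7*cos(3)/54 - sin(3)/9) = 2.
So G(s) = (9*s**2*cos(3*s) - 6*s*sin(3*s) - 2*cos(3*s) + 108)/54.
Check: d/ds[(9*s**2*cos(3*s) - 6*s*sin(3*s) - 2*cos(3*s) + 108)/54] = -s**2*sin(3*s)/2 = G'(s).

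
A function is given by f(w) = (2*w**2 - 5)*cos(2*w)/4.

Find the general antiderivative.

F(w) = w**2*sin(2*w)/4 + w*cos(2*w)/4 - 3*sin(2*w)/4 + C

An antiderivative F(w) passes only if d/dw[F] lands on f(w) exactly.
Check: d/dw[w**2*sin(2*w)/4 + w*cos(2*w)/4 - 3*sin(2*w)/4] = w**2*cos(2*w)/2 - 5*cos(2*w)/4, which equals f(w).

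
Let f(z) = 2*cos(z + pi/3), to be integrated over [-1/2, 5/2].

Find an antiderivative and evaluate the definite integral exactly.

Antiderivative: F(z) = 2*sin(z + pi/3); value = -2*cos(1/2 + pi/6) + 2*sin(pi/3 + 5/2)

Since d/dz undoes antidifferentiation here, F'(z) = f(z) is required of F(z).
F(z) = 2*sin(z + pi/3) is an antiderivative of f.
Check: d/dz[2*sin(z + pi/3)] = 2*cos(z + pi/3) = f(z).
F(5/2) = 2*sin(pi/3 + 5/2); F(-1/2) = 2*cos(1/2 + pi/6).
Integral = F(5/2) - F(-1/2) = -2*cos(1/2 + pi/6) + 2*sin(pi/3 + 5/2).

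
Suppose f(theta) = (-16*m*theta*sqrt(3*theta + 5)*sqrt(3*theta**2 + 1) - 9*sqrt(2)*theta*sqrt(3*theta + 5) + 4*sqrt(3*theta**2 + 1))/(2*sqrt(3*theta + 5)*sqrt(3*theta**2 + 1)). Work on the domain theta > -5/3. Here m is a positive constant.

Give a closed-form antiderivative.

An antiderivative F(theta) passes only if d/dtheta[F] lands on f(theta) exactly.
Check: d/dtheta[-4*m*theta**2 + 4*sqrt(3*theta + 5)/3 - 3*sqrt(3*theta**2/2 + 1/2)] = (-16*m*theta*sqrt(3*theta + 5)*sqrt(3*theta**2 + 1) - 9*sqrt(2)*theta*sqrt(3*theta + 5) + 4*sqrt(3*theta**2 + 1))/(2*sqrt(3*theta + 5)*sqrt(3*theta**2 + 1)) = f(theta).

An antiderivative is F(theta) = -4*m*theta**2 + 4*sqrt(3*theta + 5)/3 - 3*sqrt(3*theta**2/2 + 1/2).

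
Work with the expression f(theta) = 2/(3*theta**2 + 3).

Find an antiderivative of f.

An antiderivative is F(theta) = 2*atan(theta)/3.

For F(theta) to be correct the identity F'(theta) - f(theta) = 0 must hold.
Check: d/dtheta[2*atan(theta)/3] = 2/(3*theta**2 + 3) = f(theta).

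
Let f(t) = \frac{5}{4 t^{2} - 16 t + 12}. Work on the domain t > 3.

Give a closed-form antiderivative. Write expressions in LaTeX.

An antiderivative is F(t) = \frac{5 \log{\left(t - 3 \right)}}{8} - \frac{5 \log{\left(t - 1 \right)}}{8}.

The denominator factors as 4 \left(t - 3\right) \left(t - 1\right); partial fractions split f into directly integrable pieces: - \frac{5}{8 \left(t - 1\right)} + \frac{5}{8 \left(t - 3\right)}.
Check: d/dt[\frac{5 \log{\left(t - 3 \right)}}{8} - \frac{5 \log{\left(t - 1 \right)}}{8}] = \frac{5}{4 t^{2} - 16 t + 12} = f(t).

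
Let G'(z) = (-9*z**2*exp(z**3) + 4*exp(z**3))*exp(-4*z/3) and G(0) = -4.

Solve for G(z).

G(z) = -3*exp(z**3 - 4*z/3) - 1

The substitution u = z**3 - 4*z/3 works: G'(z) is exactly (dG/du)*(du/dz) for that inner function.
A general antiderivative is -3*exp(z**3 - 4*z/3) + C.
The condition gives C = -4 - (-3) = -1.
So G(z) = -3*exp(z**3 - 4*z/3) - 1.
Check: d/dz[-3*exp(z**3 - 4*z/3) - 1] = -9*z**2*exp(-4*z/3)*exp(z**3) + 4*exp(-4*z/3)*exp(z**3), which equals G'(z).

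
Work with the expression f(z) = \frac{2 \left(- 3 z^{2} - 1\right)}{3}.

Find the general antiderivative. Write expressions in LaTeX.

F(z) = - \frac{2 z \left(z^{2} + 1\right)}{3} + C

Since d/dz undoes antidifferentiation here, F'(z) = f(z) is required of F(z).
Check: d/dz[- \frac{2 z \left(z^{2} + 1\right)}{3}] = - 2 z^{2} - \frac{2}{3}, which equals f(z).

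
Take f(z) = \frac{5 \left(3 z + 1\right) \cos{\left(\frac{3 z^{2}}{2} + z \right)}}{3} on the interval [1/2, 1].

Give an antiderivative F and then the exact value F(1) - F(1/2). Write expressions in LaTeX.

f matches the chain-rule pattern g'(h)*h' with inner function h(z) = \frac{3 z^{2}}{2} + z; substituting u = h(z) collapses the integral.
F(z) = \frac{5 \sin{\left(\frac{3 z^{2}}{2} + z \right)}}{3} is an antiderivative of f.
Check: d/dz[\frac{5 \sin{\left(\frac{3 z^{2}}{2} + z \right)}}{3}] = 5 z \cos{\left(\frac{3 z^{2}}{2} + z \right)} + \frac{5 \cos{\left(\frac{3 z^{2}}{2} + z \right)}}{3}, which equals f(z).
F(1) = \frac{5 \sin{\left(\frac{5}{2} \right)}}{3}; F(1/2) = \frac{5 \sin{\left(\frac{7}{8} \right)}}{3}.
Integral = F(1) - F(1/2) = - \frac{5 \sin{\left(\frac{7}{8} \right)}}{3} + \frac{5 \sin{\left(\frac{5}{2} \right)}}{3}.

Antiderivative: F(z) = \frac{5 \sin{\left(\frac{3 z^{2}}{2} + z \right)}}{3}; value = - \frac{5 \sin{\left(\frac{7}{8} \right)}}{3} + \frac{5 \sin{\left(\frac{5}{2} \right)}}{3}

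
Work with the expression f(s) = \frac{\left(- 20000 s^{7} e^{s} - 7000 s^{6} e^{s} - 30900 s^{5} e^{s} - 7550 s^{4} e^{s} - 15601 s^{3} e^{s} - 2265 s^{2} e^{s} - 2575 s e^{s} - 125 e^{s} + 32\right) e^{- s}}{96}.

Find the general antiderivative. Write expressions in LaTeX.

F(s) = \frac{\left(- 10000 s^{8} e^{s} - 4000 s^{7} e^{s} - 20600 s^{6} e^{s} - 6040 s^{5} e^{s} - 15601 s^{4} e^{s} - 3020 s^{3} e^{s} - 5150 s^{2} e^{s} - 500 s e^{s} - 625 e^{s} - 128\right) e^{- s}}{384} + C

Differentiate the proposed F(s) back; it has to land on f(s) exactly.
Check: d/ds[\frac{\left(- 10000 s^{8} e^{s} - 4000 s^{7} e^{s} - 20600 s^{6} e^{s} - 6040 s^{5} e^{s} - 15601 s^{4} e^{s} - 3020 s^{3} e^{s} - 5150 s^{2} e^{s} - 500 s e^{s} - 625 e^{s} - 128\right) e^{- s}}{384}] = \frac{\left(- 20000 s^{7} e^{s} - 7000 s^{6} e^{s} - 30900 s^{5} e^{s} - 7550 s^{4} e^{s} - 15601 s^{3} e^{s} - 2265 s^{2} e^{s} - 2575 s e^{s} - 125 e^{s} + 32\right) e^{- s}}{96} = f(s).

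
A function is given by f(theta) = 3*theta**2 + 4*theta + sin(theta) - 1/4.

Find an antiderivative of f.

Integrate term by term and add the pieces.
Check: d/dtheta[-(-4*theta**3 - 8*theta**2 + theta + 4*cos(theta) + 8)/4] = 3*theta**2 + 4*theta + sin(theta) - 1/4 = f(theta).

An antiderivative is F(theta) = -(-4*theta**3 - 8*theta**2 + theta + 4*cos(theta) + 8)/4.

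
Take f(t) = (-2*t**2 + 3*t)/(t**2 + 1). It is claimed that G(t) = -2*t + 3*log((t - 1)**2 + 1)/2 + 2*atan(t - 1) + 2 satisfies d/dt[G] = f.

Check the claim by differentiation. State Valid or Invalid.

Invalid: d/dt[G] - f = (3*t**2 + t - 5)/(t**4 - 2*t**3 + 3*t**2 - 2*t + 2), which is not 0.

d/dt[G] = (-2*t**2 + 7*t - 5)/(t**2 - 2*t + 2)
d/dt[G] - f(t) = (3*t**2 + t - 5)/(t**4 - 2*t**3 + 3*t**2 - 2*t + 2) != 0.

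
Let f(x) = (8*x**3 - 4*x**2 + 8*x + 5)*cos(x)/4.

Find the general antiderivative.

F(x) = (8*x**3*sin(x) - 4*x**2*sin(x) + 24*x**2*cos(x) - 40*x*sin(x) - 8*x*cos(x) + 13*sin(x) - 40*cos(x))/4 + C

Recover f(x) by differentiating a candidate F(x); any mismatch rules it out.
Check: d/dx[(8*x**3*sin(x) - 4*x**2*sin(x) + 24*x**2*cos(x) - 40*x*sin(x) - 8*x*cos(x) + 13*sin(x) - 40*cos(x))/4] = 2*x**3*cos(x) - x**2*cos(x) + 2*x*cos(x) + 5*cos(x)/4, which equals f(x).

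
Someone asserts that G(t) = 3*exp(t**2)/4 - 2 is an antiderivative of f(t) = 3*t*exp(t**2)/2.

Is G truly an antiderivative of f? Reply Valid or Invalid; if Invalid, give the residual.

Valid - the claim checks out under differentiation.

d/dt[G] = 3*t*exp(t**2)/2
This equals f(t) exactly, so the claim holds.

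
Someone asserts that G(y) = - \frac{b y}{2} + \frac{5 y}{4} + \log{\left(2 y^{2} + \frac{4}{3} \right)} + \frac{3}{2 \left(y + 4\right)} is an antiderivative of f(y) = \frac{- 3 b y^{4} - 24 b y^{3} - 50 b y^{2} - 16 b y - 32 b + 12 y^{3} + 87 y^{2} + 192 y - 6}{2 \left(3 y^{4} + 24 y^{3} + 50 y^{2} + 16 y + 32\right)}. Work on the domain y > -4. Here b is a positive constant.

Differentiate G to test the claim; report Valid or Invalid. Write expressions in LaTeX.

Invalid: d/dy[G] - f = \frac{5}{4}, which is not 0.

d/dy[G] = \frac{- 6 b y^{4} - 48 b y^{3} - 100 b y^{2} - 32 b y - 64 b + 15 y^{4} + 144 y^{3} + 424 y^{2} + 464 y + 148}{12 y^{4} + 96 y^{3} + 200 y^{2} + 64 y + 128}
d/dy[G] - f(y) = \frac{5}{4} != 0.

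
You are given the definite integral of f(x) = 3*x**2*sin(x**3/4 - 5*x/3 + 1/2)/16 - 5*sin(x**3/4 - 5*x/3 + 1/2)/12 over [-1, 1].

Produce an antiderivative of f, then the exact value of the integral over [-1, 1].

f matches the chain-rule pattern g'(h)*h' with inner function h(x) = x**3/4 - 5*x/3 + 1/2; substituting u = h(x) collapses the integral.
F(x) = -cos(x**3/4 - 5*x/3 + 1/2)/4 is an antiderivative of f.
Check: d/dx[-cos(x**3/4 - 5*x/3 + 1/2)/4] = 3*x**2*sin(x**3/4 - 5*x/3 + 1/2)/16 - 5*sin(x**3/4 - 5*x/3 + 1/2)/12 = f(x).
F(1) = -cos(11/12)/4; F(-1) = -cos(23/12)/4.
Integral = F(1) - F(-1) = -cos(11/12)/4 + cos(23/12)/4.

Antiderivative: F(x) = -cos(x**3/4 - 5*x/3 + 1/2)/4; value = -cos(11/12)/4 + cos(23/12)/4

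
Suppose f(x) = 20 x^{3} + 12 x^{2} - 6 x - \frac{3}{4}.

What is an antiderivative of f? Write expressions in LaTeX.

Integrate term by term and add the pieces.
Check: d/dx[\frac{20 x^{4} + 16 x^{3} - 12 x^{2} - 3 x + 2}{4}] = 20 x^{3} + 12 x^{2} - 6 x - \frac{3}{4} = f(x).

An antiderivative is F(x) = \frac{20 x^{4} + 16 x^{3} - 12 x^{2} - 3 x + 2}{4}.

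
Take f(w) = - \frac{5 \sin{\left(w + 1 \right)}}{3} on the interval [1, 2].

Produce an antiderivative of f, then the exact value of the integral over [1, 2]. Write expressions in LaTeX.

Whatever form F(w) takes, F'(w) = f(w) is non-negotiable.
F(w) = \frac{5 \cos{\left(w + 1 \right)}}{3} is an antiderivative of f.
Check: d/dw[\frac{5 \cos{\left(w + 1 \right)}}{3}] = - \frac{5 \sin{\left(w + 1 \right)}}{3} = f(w).
F(2) = \frac{5 \cos{\left(3 \right)}}{3}; F(1) = \frac{5 \cos{\left(2 \right)}}{3}.
Integral = F(2) - F(1) = \frac{5 \cos{\left(3 \right)}}{3} - \frac{5 \cos{\left(2 \right)}}{3}.

Antiderivative: F(w) = \frac{5 \cos{\left(w + 1 \right)}}{3}; value = \frac{5 \cos{\left(3 \right)}}{3} - \frac{5 \cos{\left(2 \right)}}{3}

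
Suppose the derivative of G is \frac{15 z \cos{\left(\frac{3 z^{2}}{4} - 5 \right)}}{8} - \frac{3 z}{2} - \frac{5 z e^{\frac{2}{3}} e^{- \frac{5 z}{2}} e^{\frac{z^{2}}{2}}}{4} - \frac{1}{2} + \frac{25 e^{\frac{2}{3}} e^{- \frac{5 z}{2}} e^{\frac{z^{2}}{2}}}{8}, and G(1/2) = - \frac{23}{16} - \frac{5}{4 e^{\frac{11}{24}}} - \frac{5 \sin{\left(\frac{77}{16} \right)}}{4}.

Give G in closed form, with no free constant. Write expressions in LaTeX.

The integrand splits into summands that can be handled one at a time.
A general antiderivative is - \frac{3 z^{2}}{4} - \frac{z}{2} - \frac{5 e^{\frac{z^{2}}{2} - \frac{5 z}{2} + \frac{2}{3}}}{4} + \frac{5 \sin{\left(\frac{3 z^{2}}{4} - 5 \right)}}{4} - 3 + C.
The condition gives C = - \frac{23}{16} - \frac{5}{4 e^{\frac{11}{24}}} - \frac{5 \sin{\left(\frac{77}{16} \right)}}{4} - (- \frac{55}{16} - \frac{5}{4 e^{\frac{11}{24}}} - \frac{5 \sin{\left(\frac{77}{16} \right)}}{4}) = 2.
So G(z) = - \frac{3 z^{2}}{4} - \frac{z}{2} - \frac{5 e^{\frac{z^{2}}{2} - \frac{5 z}{2} + \frac{2}{3}}}{4} + \frac{5 \sin{\left(\frac{3 z^{2}}{4} - 5 \right)}}{4} - 1.
Check: d/dz[- \frac{3 z^{2}}{4} - \frac{z}{2} - \frac{5 e^{\frac{z^{2}}{2} - \frac{5 z}{2} + \frac{2}{3}}}{4} + \frac{5 \sin{\left(\frac{3 z^{2}}{4} - 5 \right)}}{4} - 1] = \frac{15 z \cos{\left(\frac{3 z^{2}}{4} - 5 \right)}}{8} - \frac{3 z}{2} - \frac{5 z e^{\frac{2}{3}} e^{- \frac{5 z}{2}} e^{\frac{z^{2}}{2}}}{4} - \frac{1}{2} + \frac{25 e^{\frac{2}{3}} e^{- \frac{5 z}{2}} e^{\frac{z^{2}}{2}}}{8} = G'(z).

G(z) = - \frac{3 z^{2}}{4} - \frac{z}{2} - \frac{5 e^{\frac{z^{2}}{2} - \frac{5 z}{2} + \frac{2}{3}}}{4} + \frac{5 \sin{\left(\frac{3 z^{2}}{4} - 5 \right)}}{4} - 1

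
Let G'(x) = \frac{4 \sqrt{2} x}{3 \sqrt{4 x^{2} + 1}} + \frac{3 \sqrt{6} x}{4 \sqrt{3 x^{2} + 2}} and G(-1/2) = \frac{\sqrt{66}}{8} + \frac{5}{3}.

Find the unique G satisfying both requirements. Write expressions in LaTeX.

G(x) = \frac{3 \sqrt{6} \sqrt{3 x^{2} + 2} + 4 \sqrt{2} \sqrt{4 x^{2} + 1} + 12}{12}

Integrate term by term and add the pieces.
A general antiderivative is \frac{2 \sqrt{2 x^{2} + \frac{1}{2}}}{3} + \frac{3 \sqrt{2 x^{2} + \frac{4}{3}}}{4} + C.
The condition gives C = \frac{\sqrt{66}}{8} + \frac{5}{3} - (\frac{2}{3} + \frac{\sqrt{66}}{8}) = 1.
So G(x) = \frac{3 \sqrt{6} \sqrt{3 x^{2} + 2} + 4 \sqrt{2} \sqrt{4 x^{2} + 1} + 12}{12}.
Check: d/dx[\frac{3 \sqrt{6} \sqrt{3 x^{2} + 2} + 4 \sqrt{2} \sqrt{4 x^{2} + 1} + 12}{12}] = \frac{16 \sqrt{2} x \sqrt{3 x^{2} + 2} + 9 \sqrt{6} x \sqrt{4 x^{2} + 1}}{12 \sqrt{3 x^{2} + 2} \sqrt{4 x^{2} + 1}}, which equals G'(x).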